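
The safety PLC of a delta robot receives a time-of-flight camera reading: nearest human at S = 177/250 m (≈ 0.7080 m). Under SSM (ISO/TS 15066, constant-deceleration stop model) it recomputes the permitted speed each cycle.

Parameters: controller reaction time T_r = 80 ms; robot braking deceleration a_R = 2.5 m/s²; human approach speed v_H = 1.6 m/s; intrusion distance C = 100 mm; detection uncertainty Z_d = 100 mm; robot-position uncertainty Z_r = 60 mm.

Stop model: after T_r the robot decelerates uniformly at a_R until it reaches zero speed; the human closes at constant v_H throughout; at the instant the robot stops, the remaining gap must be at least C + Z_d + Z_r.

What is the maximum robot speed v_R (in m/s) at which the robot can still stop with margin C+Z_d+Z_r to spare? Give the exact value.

v_R_max = 2/5 m/s = 0.4000 m/s

quadratic (1/5)·v² + (18/25)·v + (-8/25) = 0
  disc = (18/25)² − 4·(1/5)·(-8/25) = 484/625 ; √disc = 22/25
  v_R = (−(18/25) + 22/25) / (2·(1/5)) = 2/5 m/s
check:
T_s = v_R/a_R = (2/5)/(5/2) = 0.1600 s
reaction-phase robot travel = 0.4000·0.0800 = 0.0320 m
robot covers 0.4000·0.1600 − ½·2.5000·0.1600² = 0.0320 m while stopping
human over T_r+T_s: 1.6000·(0.0800+0.1600) = 0.3840 m
margins: 0.1000+0.1000+0.0600 = 0.2600 m
sum ≈ 0.0320+0.0320+0.3840+0.2600 ≈ 0.7080 m = S ✓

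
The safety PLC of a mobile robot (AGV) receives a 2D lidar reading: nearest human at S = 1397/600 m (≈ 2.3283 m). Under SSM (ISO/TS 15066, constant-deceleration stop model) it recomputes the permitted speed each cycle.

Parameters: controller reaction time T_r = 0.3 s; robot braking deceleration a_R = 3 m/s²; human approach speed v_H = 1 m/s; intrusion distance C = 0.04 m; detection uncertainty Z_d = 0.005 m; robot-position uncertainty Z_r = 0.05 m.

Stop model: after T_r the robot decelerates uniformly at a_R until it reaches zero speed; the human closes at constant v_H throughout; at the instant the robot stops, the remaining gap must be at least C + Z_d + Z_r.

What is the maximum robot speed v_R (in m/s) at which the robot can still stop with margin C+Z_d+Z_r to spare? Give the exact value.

v_R_max = 2 m/s = 2.0000 m/s

collect terms ⇒ (1/6)·v_R² + (19/30)·v_R + (-29/15) = 0
  disc = (19/30)² − 4·(1/6)·(-29/15) = 169/100 ; √disc = 13/10
  v_R = (−(19/30) + 13/10) / (2·(1/6)) = 2 m/s
check:
T_s = v_R/a_R = 2/3 = 0.6667 s
robot in T_r: 2.0000·0.3000 = 0.6000 m
robot under decel: 2.0000²/(2·3.0000) = 0.6667 m
human closes 1.0000·0.9667 = 0.9667 m
C+Z_d+Z_r = 0.0400+0.0050+0.0500 = 0.0950 m
sum ≈ 0.6000+0.6667+0.9667+0.0950 ≈ 2.3283 m = S ✓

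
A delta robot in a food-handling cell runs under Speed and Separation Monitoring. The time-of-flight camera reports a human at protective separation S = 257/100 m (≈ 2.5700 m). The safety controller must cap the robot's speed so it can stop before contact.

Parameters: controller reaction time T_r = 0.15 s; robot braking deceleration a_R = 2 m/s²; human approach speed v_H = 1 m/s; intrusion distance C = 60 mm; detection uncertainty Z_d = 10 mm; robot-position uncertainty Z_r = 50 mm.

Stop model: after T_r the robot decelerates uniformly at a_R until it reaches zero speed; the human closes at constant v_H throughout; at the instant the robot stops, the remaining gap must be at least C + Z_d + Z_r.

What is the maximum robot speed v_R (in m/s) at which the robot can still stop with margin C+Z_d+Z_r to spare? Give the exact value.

collect terms ⇒ (1/4)·v_R² + (13/20)·v_R + (-23/10) = 0
  disc = (13/20)² − 4·(1/4)·(-23/10) = 1089/400 ; √disc = 33/20
  v_R = (−(13/20) + 33/20) / (2·(1/4)) = 2 m/s
check:
stop time T_s = 2/2 = 1.0000 s
robot covers v_R·T_r = 2.0000·0.1500 = 0.3000 m before braking
robot under decel: 2.0000²/(2·2.0000) = 1.0000 m
person approaches 1.0000·(0.1500+1.0000) = 1.1500 m
C+Z_d+Z_r = 0.0600+0.0100+0.0500 = 0.1200 m
sum ≈ 0.3000+1.0000+1.1500+0.1200 ≈ 2.5700 m = S ✓

v_R_max = 2 m/s = 2.0000 m/s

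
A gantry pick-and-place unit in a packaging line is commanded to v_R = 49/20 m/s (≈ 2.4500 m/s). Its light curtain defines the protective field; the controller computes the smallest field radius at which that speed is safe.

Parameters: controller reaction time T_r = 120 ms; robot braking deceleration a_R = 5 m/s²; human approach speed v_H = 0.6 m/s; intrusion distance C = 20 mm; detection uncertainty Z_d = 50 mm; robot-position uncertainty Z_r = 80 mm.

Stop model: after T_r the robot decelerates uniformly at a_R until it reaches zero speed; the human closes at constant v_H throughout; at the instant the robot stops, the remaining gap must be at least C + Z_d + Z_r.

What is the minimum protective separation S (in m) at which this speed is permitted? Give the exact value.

stop time T_s = (49/20)/5 = 0.4900 s
reaction-phase robot travel = 2.4500·0.1200 = 0.2940 m
robot under decel: 2.4500²/(2·5.0000) = 0.6002 m
human closes 0.6000·0.6100 = 0.3660 m
margins: 0.0200+0.0500+0.0800 = 0.1500 m
S_min ≈ 0.2940+0.6002+0.3660+0.1500  ⇒  S_min = 5641/4000 m

S_min = 5641/4000 m = 1.4103 m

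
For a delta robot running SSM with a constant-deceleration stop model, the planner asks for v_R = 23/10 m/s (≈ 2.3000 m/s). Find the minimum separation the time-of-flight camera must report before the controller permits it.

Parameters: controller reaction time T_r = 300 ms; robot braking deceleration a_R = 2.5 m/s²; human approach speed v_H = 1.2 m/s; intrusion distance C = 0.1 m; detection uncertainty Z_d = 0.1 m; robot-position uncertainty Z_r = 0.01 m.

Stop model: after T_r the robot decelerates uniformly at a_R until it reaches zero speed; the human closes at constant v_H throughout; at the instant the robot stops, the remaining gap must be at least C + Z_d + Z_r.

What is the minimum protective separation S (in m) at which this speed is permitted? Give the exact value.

T_s = v_R/a_R = (23/10)/(5/2) = 0.9200 s
reaction-phase robot travel = 2.3000·0.3000 = 0.6900 m
robot covers 2.3000·0.9200 − ½·2.5000·0.9200² = 1.0580 m while stopping
person approaches 1.2000·(0.3000+0.9200) = 1.4640 m
margins: 0.1000+0.1000+0.0100 = 0.2100 m
S_min ≈ 0.6900+1.0580+1.4640+0.2100  ⇒  S_min = 1711/500 m

S_min = 1711/500 m = 3.4220 m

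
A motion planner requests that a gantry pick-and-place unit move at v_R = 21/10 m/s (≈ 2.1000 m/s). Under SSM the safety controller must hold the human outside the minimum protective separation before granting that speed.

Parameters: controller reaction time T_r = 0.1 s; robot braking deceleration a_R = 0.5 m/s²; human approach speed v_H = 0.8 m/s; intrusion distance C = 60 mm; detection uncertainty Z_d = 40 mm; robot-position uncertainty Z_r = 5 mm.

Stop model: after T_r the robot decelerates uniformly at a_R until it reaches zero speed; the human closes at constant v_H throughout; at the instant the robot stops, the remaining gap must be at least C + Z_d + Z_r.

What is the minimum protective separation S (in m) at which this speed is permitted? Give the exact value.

S_min = 1633/200 m = 8.1650 m

T_s = v_R/a_R = (21/10)/(1/2) = 4.2000 s
robot covers v_R·T_r = 2.1000·0.1000 = 0.2100 m before braking
robot covers 2.1000·4.2000 − ½·0.5000·4.2000² = 4.4100 m while stopping
person approaches 0.8000·(0.1000+4.2000) = 3.4400 m
C+Z_d+Z_r = 0.0600+0.0400+0.0050 = 0.1050 m
S_min ≈ 0.2100+4.4100+3.4400+0.1050  ⇒  S_min = 1633/200 m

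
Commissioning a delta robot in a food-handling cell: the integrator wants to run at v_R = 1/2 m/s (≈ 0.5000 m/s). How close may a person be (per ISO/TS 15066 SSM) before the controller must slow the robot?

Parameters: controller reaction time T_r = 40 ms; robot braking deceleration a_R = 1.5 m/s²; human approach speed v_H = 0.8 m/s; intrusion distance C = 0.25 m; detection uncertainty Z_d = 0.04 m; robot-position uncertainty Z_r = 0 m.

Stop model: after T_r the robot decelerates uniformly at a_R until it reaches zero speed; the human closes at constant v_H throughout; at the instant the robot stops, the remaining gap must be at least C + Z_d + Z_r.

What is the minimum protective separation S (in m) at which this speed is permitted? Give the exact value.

S_min = 173/250 m = 0.6920 m

braking lasts T_s = (1/2)/(3/2) = 0.3333 s
reaction-phase robot travel = 0.5000·0.0400 = 0.0200 m
robot covers 0.5000·0.3333 − ½·1.5000·0.3333² = 0.0833 m while stopping
human over T_r+T_s: 0.8000·(0.0400+0.3333) = 0.2987 m
C+Z_d+Z_r = 0.2500+0.0400+0.0000 = 0.2900 m
S_min ≈ 0.0200+0.0833+0.2987+0.2900  ⇒  S_min = 173/250 m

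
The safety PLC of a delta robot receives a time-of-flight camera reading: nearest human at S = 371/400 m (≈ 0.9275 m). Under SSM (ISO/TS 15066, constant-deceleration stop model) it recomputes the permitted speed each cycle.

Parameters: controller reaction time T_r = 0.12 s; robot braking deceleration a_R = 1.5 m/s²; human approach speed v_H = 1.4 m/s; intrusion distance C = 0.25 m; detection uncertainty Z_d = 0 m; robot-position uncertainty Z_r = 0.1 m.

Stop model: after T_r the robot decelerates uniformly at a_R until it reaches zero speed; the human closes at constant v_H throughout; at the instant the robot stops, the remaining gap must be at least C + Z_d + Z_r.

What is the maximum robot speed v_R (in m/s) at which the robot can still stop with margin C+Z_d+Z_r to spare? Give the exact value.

v_R_max = 7/20 m/s = 0.3500 m/s

at the boundary: (1/3)·v² + (79/75)·v + (-819/2000) = 0
  disc = (79/75)² − 4·(1/3)·(-819/2000) = 37249/22500 ; √disc = 193/150
  v_R = (−(79/75) + 193/150) / (2·(1/3)) = 7/20 m/s
check:
T_s = v_R/a_R = (7/20)/(3/2) = 0.2333 s
reaction-phase robot travel = 0.3500·0.1200 = 0.0420 m
robot covers 0.3500·0.2333 − ½·1.5000·0.2333² = 0.0408 m while stopping
human over T_r+T_s: 1.4000·(0.1200+0.2333) = 0.4947 m
residual clearance needed = 0.2500+0.0000+0.1000 = 0.3500 m
sum ≈ 0.0420+0.0408+0.4947+0.3500 ≈ 0.9275 m = S ✓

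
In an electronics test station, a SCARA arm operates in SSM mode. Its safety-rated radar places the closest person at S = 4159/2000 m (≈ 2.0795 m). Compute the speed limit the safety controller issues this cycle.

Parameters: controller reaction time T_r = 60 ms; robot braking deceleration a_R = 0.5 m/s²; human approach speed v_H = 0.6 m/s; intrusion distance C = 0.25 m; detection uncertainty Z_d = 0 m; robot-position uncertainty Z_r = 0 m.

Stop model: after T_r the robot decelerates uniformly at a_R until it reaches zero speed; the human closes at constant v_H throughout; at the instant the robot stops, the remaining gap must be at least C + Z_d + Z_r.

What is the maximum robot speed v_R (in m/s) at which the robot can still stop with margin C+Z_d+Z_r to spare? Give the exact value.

v_R_max = 17/20 m/s = 0.8500 m/s

at the boundary: (1)·v² + (63/50)·v + (-3587/2000) = 0
  disc = (63/50)² − 4·(1)·(-3587/2000) = 5476/625 ; √disc = 74/25
  v_R = (−(63/50) + 74/25) / (2·(1)) = 17/20 m/s
check:
T_s = v_R/a_R = (17/20)/(1/2) = 1.7000 s
robot covers v_R·T_r = 0.8500·0.0600 = 0.0510 m before braking
braking distance = 0.8500²/(2·0.5000) = 0.7225 m
person approaches 0.6000·(0.0600+1.7000) = 1.0560 m
C+Z_d+Z_r = 0.2500+0.0000+0.0000 = 0.2500 m
sum ≈ 0.0510+0.7225+1.0560+0.2500 ≈ 2.0795 m = S ✓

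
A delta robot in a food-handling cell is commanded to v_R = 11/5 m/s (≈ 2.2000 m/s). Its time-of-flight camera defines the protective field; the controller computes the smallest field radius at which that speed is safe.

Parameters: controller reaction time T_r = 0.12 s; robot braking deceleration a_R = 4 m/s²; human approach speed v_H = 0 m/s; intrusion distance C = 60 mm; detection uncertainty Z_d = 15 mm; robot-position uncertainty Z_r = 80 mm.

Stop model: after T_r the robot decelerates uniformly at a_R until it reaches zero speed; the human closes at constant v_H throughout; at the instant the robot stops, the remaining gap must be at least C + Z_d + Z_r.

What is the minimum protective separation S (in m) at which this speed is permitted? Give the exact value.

S_min = 128/125 m = 1.0240 m

T_s = v_R/a_R = (11/5)/4 = 0.5500 s
robot covers v_R·T_r = 2.2000·0.1200 = 0.2640 m before braking
robot under decel: 2.2000²/(2·4.0000) = 0.6050 m
human over T_r+T_s: 0.0000·(0.1200+0.5500) = 0.0000 m
C+Z_d+Z_r = 0.0600+0.0150+0.0800 = 0.1550 m
S_min ≈ 0.2640+0.6050+0.0000+0.1550  ⇒  S_min = 128/125 m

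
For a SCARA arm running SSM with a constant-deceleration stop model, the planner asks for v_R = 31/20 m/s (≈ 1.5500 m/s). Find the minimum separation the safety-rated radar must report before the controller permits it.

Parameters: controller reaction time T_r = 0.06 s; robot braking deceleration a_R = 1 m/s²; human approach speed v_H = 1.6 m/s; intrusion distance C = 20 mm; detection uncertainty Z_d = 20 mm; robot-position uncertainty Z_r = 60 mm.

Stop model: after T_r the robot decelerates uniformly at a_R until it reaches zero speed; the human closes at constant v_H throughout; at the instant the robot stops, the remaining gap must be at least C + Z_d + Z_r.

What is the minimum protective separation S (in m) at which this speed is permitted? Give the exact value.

S_min = 15881/4000 m = 3.9703 m

stop time T_s = (31/20)/1 = 1.5500 s
robot covers v_R·T_r = 1.5500·0.0600 = 0.0930 m before braking
braking distance = 1.5500²/(2·1.0000) = 1.2012 m
human closes 1.6000·1.6100 = 2.5760 m
residual clearance needed = 0.0200+0.0200+0.0600 = 0.1000 m
S_min ≈ 0.0930+1.2012+2.5760+0.1000  ⇒  S_min = 15881/4000 m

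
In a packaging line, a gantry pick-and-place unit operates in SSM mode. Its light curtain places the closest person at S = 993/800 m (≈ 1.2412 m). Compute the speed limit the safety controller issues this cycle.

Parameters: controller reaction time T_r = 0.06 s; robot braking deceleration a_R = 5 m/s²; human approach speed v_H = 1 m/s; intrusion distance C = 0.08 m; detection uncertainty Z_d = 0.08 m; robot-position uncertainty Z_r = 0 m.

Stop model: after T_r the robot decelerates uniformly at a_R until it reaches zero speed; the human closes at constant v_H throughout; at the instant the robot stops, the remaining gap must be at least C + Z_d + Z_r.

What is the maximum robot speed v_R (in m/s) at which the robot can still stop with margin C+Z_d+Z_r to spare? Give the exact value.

collect terms ⇒ (1/10)·v_R² + (13/50)·v_R + (-817/800) = 0
  disc = (13/50)² − 4·(1/10)·(-817/800) = 4761/10000 ; √disc = 69/100
  v_R = (−(13/50) + 69/100) / (2·(1/10)) = 43/20 m/s
check:
braking lasts T_s = (43/20)/5 = 0.4300 s
robot covers v_R·T_r = 2.1500·0.0600 = 0.1290 m before braking
robot under decel: 2.1500²/(2·5.0000) = 0.4622 m
person approaches 1.0000·(0.0600+0.4300) = 0.4900 m
C+Z_d+Z_r = 0.0800+0.0800+0.0000 = 0.1600 m
sum ≈ 0.1290+0.4622+0.4900+0.1600 ≈ 1.2412 m = S ✓

v_R_max = 43/20 m/s = 2.1500 m/s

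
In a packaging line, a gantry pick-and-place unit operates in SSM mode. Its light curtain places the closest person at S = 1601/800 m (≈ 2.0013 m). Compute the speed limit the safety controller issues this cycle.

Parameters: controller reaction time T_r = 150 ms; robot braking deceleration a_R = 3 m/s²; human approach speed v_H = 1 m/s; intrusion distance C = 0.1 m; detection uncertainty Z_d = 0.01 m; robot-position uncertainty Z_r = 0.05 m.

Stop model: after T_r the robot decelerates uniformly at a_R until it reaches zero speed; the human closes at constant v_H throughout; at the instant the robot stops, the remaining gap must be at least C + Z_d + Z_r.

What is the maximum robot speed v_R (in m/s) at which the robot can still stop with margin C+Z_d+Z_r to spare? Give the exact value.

v_R_max = 41/20 m/s = 2.0500 m/s

quadratic (1/6)·v² + (29/60)·v + (-1353/800) = 0
  disc = (29/60)² − 4·(1/6)·(-1353/800) = 49/36 ; √disc = 7/6
  v_R = (−(29/60) + 7/6) / (2·(1/6)) = 41/20 m/s
check:
braking lasts T_s = (41/20)/3 = 0.6833 s
reaction-phase robot travel = 2.0500·0.1500 = 0.3075 m
robot covers 2.0500·0.6833 − ½·3.0000·0.6833² = 0.7004 m while stopping
human closes 1.0000·0.8333 = 0.8333 m
C+Z_d+Z_r = 0.1000+0.0100+0.0500 = 0.1600 m
sum ≈ 0.3075+0.7004+0.8333+0.1600 ≈ 2.0013 m = S ✓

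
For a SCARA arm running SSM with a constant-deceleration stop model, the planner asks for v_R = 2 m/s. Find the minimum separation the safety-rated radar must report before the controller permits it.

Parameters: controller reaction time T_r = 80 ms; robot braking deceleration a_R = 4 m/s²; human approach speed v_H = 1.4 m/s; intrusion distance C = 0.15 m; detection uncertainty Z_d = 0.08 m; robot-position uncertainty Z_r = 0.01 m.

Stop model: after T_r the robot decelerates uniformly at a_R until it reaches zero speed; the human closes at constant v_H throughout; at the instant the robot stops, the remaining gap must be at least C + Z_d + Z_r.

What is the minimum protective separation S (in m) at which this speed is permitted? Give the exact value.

S_min = 214/125 m = 1.7120 m

stop time T_s = 2/4 = 0.5000 s
robot in T_r: 2.0000·0.0800 = 0.1600 m
robot covers 2.0000·0.5000 − ½·4.0000·0.5000² = 0.5000 m while stopping
person approaches 1.4000·(0.0800+0.5000) = 0.8120 m
C+Z_d+Z_r = 0.1500+0.0800+0.0100 = 0.2400 m
S_min ≈ 0.1600+0.5000+0.8120+0.2400  ⇒  S_min = 214/125 m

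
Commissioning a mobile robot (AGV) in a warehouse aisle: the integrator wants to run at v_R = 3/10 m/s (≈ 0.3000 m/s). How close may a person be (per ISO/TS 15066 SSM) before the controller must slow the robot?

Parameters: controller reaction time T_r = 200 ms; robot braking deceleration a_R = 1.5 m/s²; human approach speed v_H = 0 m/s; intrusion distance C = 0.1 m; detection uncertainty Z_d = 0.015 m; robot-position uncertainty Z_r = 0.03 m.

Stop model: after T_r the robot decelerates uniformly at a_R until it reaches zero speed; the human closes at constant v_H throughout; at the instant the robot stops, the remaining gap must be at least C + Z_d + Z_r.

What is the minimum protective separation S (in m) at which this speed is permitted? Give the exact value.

stop time T_s = (3/10)/(3/2) = 0.2000 s
reaction-phase robot travel = 0.3000·0.2000 = 0.0600 m
braking distance = 0.3000²/(2·1.5000) = 0.0300 m
person approaches 0.0000·(0.2000+0.2000) = 0.0000 m
C+Z_d+Z_r = 0.1000+0.0150+0.0300 = 0.1450 m
S_min ≈ 0.0600+0.0300+0.0000+0.1450  ⇒  S_min = 47/200 m

S_min = 47/200 m = 0.2350 m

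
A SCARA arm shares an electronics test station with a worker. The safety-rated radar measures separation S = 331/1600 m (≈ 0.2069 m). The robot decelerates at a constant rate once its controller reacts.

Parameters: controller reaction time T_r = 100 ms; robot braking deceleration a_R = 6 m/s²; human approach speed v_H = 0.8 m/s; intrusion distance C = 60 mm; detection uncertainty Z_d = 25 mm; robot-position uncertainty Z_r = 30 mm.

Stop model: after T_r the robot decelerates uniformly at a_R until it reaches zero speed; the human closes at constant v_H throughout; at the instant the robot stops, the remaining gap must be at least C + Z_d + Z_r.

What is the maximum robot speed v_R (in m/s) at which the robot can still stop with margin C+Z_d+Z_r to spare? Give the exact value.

v_R_max = 1/20 m/s = 0.0500 m/s

collect terms ⇒ (1/12)·v_R² + (7/30)·v_R + (-19/1600) = 0
  disc = (7/30)² − 4·(1/12)·(-19/1600) = 841/14400 ; √disc = 29/120
  v_R = (−(7/30) + 29/120) / (2·(1/12)) = 1/20 m/s
check:
T_s = v_R/a_R = (1/20)/6 = 0.0083 s
robot in T_r: 0.0500·0.1000 = 0.0050 m
robot covers 0.0500·0.0083 − ½·6.0000·0.0083² = 0.0002 m while stopping
human over T_r+T_s: 0.8000·(0.1000+0.0083) = 0.0867 m
residual clearance needed = 0.0600+0.0250+0.0300 = 0.1150 m
sum ≈ 0.0050+0.0002+0.0867+0.1150 ≈ 0.2069 m = S ✓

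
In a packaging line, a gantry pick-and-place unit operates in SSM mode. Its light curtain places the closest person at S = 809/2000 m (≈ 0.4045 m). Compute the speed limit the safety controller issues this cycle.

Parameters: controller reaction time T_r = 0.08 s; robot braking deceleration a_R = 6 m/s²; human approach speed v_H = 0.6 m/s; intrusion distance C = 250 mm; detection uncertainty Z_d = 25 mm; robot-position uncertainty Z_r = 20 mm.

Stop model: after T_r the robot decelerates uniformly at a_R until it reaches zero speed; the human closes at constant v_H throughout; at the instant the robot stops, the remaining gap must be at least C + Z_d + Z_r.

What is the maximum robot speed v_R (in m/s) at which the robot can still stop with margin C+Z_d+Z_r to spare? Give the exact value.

v_R_max = 3/10 m/s = 0.3000 m/s

quadratic (1/12)·v² + (9/50)·v + (-123/2000) = 0
  disc = (9/50)² − 4·(1/12)·(-123/2000) = 529/10000 ; √disc = 23/100
  v_R = (−(9/50) + 23/100) / (2·(1/12)) = 3/10 m/s
check:
braking lasts T_s = (3/10)/6 = 0.0500 s
robot covers v_R·T_r = 0.3000·0.0800 = 0.0240 m before braking
robot covers 0.3000·0.0500 − ½·6.0000·0.0500² = 0.0075 m while stopping
person approaches 0.6000·(0.0800+0.0500) = 0.0780 m
C+Z_d+Z_r = 0.2500+0.0250+0.0200 = 0.2950 m
sum ≈ 0.0240+0.0075+0.0780+0.2950 ≈ 0.4045 m = S ✓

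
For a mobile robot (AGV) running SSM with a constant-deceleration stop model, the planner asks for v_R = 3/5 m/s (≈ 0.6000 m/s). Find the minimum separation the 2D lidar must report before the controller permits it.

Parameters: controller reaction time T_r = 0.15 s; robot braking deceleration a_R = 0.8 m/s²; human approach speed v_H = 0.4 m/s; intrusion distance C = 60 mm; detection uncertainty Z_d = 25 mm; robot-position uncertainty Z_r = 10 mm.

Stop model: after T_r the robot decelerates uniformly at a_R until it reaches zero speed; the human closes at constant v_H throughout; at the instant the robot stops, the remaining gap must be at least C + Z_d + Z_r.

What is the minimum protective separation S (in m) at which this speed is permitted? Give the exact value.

T_s = v_R/a_R = (3/5)/(4/5) = 0.7500 s
reaction-phase robot travel = 0.6000·0.1500 = 0.0900 m
robot covers 0.6000·0.7500 − ½·0.8000·0.7500² = 0.2250 m while stopping
person approaches 0.4000·(0.1500+0.7500) = 0.3600 m
C+Z_d+Z_r = 0.0600+0.0250+0.0100 = 0.0950 m
S_min ≈ 0.0900+0.2250+0.3600+0.0950  ⇒  S_min = 77/100 m

S_min = 77/100 m = 0.7700 m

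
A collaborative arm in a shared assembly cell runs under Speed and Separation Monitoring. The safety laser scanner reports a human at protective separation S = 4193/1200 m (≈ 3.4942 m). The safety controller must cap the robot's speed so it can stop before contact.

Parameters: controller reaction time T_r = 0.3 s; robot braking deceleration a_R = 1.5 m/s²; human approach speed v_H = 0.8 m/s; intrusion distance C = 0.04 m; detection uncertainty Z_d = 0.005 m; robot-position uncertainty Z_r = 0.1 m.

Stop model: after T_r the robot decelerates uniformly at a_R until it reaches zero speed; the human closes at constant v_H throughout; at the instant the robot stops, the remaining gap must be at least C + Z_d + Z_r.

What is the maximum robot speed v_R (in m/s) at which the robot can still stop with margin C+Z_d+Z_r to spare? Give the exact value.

v_R_max = 41/20 m/s = 2.0500 m/s

collect terms ⇒ (1/3)·v_R² + (5/6)·v_R + (-3731/1200) = 0
  disc = (5/6)² − 4·(1/3)·(-3731/1200) = 121/25 ; √disc = 11/5
  v_R = (−(5/6) + 11/5) / (2·(1/3)) = 41/20 m/s
check:
stop time T_s = (41/20)/(3/2) = 1.3667 s
reaction-phase robot travel = 2.0500·0.3000 = 0.6150 m
braking distance = 2.0500²/(2·1.5000) = 1.4008 m
person approaches 0.8000·(0.3000+1.3667) = 1.3333 m
C+Z_d+Z_r = 0.0400+0.0050+0.1000 = 0.1450 m
sum ≈ 0.6150+1.4008+1.3333+0.1450 ≈ 3.4942 m = S ✓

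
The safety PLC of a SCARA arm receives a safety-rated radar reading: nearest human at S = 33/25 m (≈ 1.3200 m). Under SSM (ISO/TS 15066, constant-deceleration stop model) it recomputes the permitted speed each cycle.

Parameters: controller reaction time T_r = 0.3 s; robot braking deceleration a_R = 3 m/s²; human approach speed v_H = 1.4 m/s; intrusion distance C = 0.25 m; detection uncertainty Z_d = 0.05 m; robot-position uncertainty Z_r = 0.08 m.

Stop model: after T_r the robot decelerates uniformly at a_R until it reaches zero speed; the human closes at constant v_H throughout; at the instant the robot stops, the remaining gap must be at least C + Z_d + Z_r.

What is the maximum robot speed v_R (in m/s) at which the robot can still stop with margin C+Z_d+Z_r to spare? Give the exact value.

collect terms ⇒ (1/6)·v_R² + (23/30)·v_R + (-13/25) = 0
  disc = (23/30)² − 4·(1/6)·(-13/25) = 841/900 ; √disc = 29/30
  v_R = (−(23/30) + 29/30) / (2·(1/6)) = 3/5 m/s
check:
braking lasts T_s = (3/5)/3 = 0.2000 s
robot covers v_R·T_r = 0.6000·0.3000 = 0.1800 m before braking
robot under decel: 0.6000²/(2·3.0000) = 0.0600 m
human over T_r+T_s: 1.4000·(0.3000+0.2000) = 0.7000 m
C+Z_d+Z_r = 0.2500+0.0500+0.0800 = 0.3800 m
sum ≈ 0.1800+0.0600+0.7000+0.3800 ≈ 1.3200 m = S ✓

v_R_max = 3/5 m/s = 0.6000 m/s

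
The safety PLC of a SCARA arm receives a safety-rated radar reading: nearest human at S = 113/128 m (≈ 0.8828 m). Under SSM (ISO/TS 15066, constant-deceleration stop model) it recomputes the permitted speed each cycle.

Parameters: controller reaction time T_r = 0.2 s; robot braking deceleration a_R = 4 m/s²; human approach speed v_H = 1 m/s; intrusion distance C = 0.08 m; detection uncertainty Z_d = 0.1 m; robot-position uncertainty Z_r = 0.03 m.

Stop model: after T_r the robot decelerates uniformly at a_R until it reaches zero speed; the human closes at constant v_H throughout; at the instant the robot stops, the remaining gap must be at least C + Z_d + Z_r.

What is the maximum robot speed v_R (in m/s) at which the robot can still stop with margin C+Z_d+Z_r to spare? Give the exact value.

quadratic (1/8)·v² + (9/20)·v + (-1513/3200) = 0
  disc = (9/20)² − 4·(1/8)·(-1513/3200) = 2809/6400 ; √disc = 53/80
  v_R = (−(9/20) + 53/80) / (2·(1/8)) = 17/20 m/s
check:
stop time T_s = (17/20)/4 = 0.2125 s
reaction-phase robot travel = 0.8500·0.2000 = 0.1700 m
robot covers 0.8500·0.2125 − ½·4.0000·0.2125² = 0.0903 m while stopping
human closes 1.0000·0.4125 = 0.4125 m
residual clearance needed = 0.0800+0.1000+0.0300 = 0.2100 m
sum ≈ 0.1700+0.0903+0.4125+0.2100 ≈ 0.8828 m = S ✓

v_R_max = 17/20 m/s = 0.8500 m/s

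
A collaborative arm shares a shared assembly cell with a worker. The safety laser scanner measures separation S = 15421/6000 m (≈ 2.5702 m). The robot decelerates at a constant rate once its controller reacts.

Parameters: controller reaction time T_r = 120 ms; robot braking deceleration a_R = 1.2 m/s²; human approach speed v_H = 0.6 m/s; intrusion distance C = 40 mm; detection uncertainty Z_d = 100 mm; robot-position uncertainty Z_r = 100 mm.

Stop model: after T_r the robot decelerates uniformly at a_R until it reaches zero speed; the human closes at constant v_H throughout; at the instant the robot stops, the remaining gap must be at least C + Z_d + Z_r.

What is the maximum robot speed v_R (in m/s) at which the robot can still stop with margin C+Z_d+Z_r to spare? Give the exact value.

collect terms ⇒ (5/12)·v_R² + (31/50)·v_R + (-13549/6000) = 0
  disc = (31/50)² − 4·(5/12)·(-13549/6000) = 373321/90000 ; √disc = 611/300
  v_R = (−(31/50) + 611/300) / (2·(5/12)) = 17/10 m/s
check:
braking lasts T_s = (17/10)/(6/5) = 1.4167 s
reaction-phase robot travel = 1.7000·0.1200 = 0.2040 m
robot covers 1.7000·1.4167 − ½·1.2000·1.4167² = 1.2042 m while stopping
person approaches 0.6000·(0.1200+1.4167) = 0.9220 m
C+Z_d+Z_r = 0.0400+0.1000+0.1000 = 0.2400 m
sum ≈ 0.2040+1.2042+0.9220+0.2400 ≈ 2.5702 m = S ✓

v_R_max = 17/10 m/s = 1.7000 m/s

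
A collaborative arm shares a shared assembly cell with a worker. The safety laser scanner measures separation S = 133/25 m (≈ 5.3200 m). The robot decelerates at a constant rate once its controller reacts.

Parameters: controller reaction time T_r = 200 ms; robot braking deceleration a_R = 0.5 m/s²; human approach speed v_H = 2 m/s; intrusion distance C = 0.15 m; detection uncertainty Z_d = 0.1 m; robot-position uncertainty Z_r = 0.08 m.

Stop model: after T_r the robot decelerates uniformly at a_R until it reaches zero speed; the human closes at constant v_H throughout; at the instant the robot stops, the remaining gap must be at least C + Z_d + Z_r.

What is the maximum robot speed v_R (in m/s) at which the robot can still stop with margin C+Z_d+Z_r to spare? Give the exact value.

quadratic (1)·v² + (21/5)·v + (-459/100) = 0
  disc = (21/5)² − 4·(1)·(-459/100) = 36 ; √disc = 6
  v_R = (−(21/5) + 6) / (2·(1)) = 9/10 m/s
check:
braking lasts T_s = (9/10)/(1/2) = 1.8000 s
robot in T_r: 0.9000·0.2000 = 0.1800 m
robot under decel: 0.9000²/(2·0.5000) = 0.8100 m
person approaches 2.0000·(0.2000+1.8000) = 4.0000 m
residual clearance needed = 0.1500+0.1000+0.0800 = 0.3300 m
sum ≈ 0.1800+0.8100+4.0000+0.3300 ≈ 5.3200 m = S ✓

v_R_max = 9/10 m/s = 0.9000 m/s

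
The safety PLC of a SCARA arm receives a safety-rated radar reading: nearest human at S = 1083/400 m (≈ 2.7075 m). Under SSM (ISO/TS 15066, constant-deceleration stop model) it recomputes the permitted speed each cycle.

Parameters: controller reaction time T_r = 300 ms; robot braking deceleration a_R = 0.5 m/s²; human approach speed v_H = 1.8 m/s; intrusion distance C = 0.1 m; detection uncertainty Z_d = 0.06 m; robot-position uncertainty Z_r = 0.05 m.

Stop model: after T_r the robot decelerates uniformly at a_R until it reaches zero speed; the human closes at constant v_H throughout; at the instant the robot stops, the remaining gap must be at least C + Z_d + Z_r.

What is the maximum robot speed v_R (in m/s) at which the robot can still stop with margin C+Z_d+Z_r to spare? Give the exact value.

v_R_max = 9/20 m/s = 0.4500 m/s

at the boundary: (1)·v² + (39/10)·v + (-783/400) = 0
  disc = (39/10)² − 4·(1)·(-783/400) = 576/25 ; √disc = 24/5
  v_R = (−(39/10) + 24/5) / (2·(1)) = 9/20 m/s
check:
T_s = v_R/a_R = (9/20)/(1/2) = 0.9000 s
robot in T_r: 0.4500·0.3000 = 0.1350 m
robot covers 0.4500·0.9000 − ½·0.5000·0.9000² = 0.2025 m while stopping
person approaches 1.8000·(0.3000+0.9000) = 2.1600 m
C+Z_d+Z_r = 0.1000+0.0600+0.0500 = 0.2100 m
sum ≈ 0.1350+0.2025+2.1600+0.2100 ≈ 2.7075 m = S ✓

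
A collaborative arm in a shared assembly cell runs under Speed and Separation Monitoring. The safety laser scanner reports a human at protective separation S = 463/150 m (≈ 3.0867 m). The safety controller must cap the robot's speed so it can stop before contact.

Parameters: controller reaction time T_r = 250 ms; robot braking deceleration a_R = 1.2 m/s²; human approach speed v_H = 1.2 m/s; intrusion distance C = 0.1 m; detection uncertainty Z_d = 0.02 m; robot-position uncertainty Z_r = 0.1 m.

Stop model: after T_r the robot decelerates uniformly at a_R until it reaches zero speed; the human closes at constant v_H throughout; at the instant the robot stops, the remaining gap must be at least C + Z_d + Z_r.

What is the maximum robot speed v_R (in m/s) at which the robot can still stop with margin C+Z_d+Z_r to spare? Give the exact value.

quadratic (5/12)·v² + (5/4)·v + (-77/30) = 0
  disc = (5/4)² − 4·(5/12)·(-77/30) = 841/144 ; √disc = 29/12
  v_R = (−(5/4) + 29/12) / (2·(5/12)) = 7/5 m/s
check:
braking lasts T_s = (7/5)/(6/5) = 1.1667 s
robot in T_r: 1.4000·0.2500 = 0.3500 m
braking distance = 1.4000²/(2·1.2000) = 0.8167 m
human closes 1.2000·1.4167 = 1.7000 m
residual clearance needed = 0.1000+0.0200+0.1000 = 0.2200 m
sum ≈ 0.3500+0.8167+1.7000+0.2200 ≈ 3.0867 m = S ✓

v_R_max = 7/5 m/s = 1.4000 m/s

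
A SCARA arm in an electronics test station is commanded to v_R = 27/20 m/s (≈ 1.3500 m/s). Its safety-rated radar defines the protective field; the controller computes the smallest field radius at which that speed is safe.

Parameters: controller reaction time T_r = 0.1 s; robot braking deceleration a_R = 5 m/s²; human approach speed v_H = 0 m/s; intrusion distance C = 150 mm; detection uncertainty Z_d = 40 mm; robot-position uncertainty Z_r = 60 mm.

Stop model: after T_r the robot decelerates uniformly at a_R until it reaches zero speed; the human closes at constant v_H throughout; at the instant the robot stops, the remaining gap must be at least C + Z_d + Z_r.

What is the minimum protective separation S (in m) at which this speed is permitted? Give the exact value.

T_s = v_R/a_R = (27/20)/5 = 0.2700 s
robot covers v_R·T_r = 1.3500·0.1000 = 0.1350 m before braking
robot covers 1.3500·0.2700 − ½·5.0000·0.2700² = 0.1822 m while stopping
human over T_r+T_s: 0.0000·(0.1000+0.2700) = 0.0000 m
margins: 0.1500+0.0400+0.0600 = 0.2500 m
S_min ≈ 0.1350+0.1822+0.0000+0.2500  ⇒  S_min = 2269/4000 m

S_min = 2269/4000 m = 0.5673 m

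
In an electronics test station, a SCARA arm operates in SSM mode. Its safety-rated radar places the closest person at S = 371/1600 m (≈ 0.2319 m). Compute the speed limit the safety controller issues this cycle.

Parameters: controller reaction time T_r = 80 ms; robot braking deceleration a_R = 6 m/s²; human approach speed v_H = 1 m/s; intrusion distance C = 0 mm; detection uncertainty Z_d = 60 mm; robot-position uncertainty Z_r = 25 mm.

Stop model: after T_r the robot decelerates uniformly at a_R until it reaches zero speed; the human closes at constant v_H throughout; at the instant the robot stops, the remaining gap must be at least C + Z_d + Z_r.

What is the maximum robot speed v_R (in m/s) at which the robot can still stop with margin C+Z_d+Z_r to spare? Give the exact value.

quadratic (1/12)·v² + (37/150)·v + (-107/1600) = 0
  disc = (37/150)² − 4·(1/12)·(-107/1600) = 29929/360000 ; √disc = 173/600
  v_R = (−(37/150) + 173/600) / (2·(1/12)) = 1/4 m/s
check:
T_s = v_R/a_R = (1/4)/6 = 0.0417 s
robot in T_r: 0.2500·0.0800 = 0.0200 m
robot under decel: 0.2500²/(2·6.0000) = 0.0052 m
human over T_r+T_s: 1.0000·(0.0800+0.0417) = 0.1217 m
residual clearance needed = 0.0000+0.0600+0.0250 = 0.0850 m
sum ≈ 0.0200+0.0052+0.1217+0.0850 ≈ 0.2319 m = S ✓

v_R_max = 1/4 m/s = 0.2500 m/s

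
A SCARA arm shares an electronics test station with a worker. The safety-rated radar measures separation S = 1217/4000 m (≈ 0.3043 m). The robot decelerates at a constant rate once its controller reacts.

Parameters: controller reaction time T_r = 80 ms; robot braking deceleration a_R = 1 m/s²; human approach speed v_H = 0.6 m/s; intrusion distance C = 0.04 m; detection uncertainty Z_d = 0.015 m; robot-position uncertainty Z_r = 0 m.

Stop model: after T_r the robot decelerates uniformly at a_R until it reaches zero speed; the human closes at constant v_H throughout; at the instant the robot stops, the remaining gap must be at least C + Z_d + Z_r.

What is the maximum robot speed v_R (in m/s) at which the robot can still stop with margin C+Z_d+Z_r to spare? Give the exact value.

v_R_max = 1/4 m/s = 0.2500 m/s

quadratic (1/2)·v² + (17/25)·v + (-161/800) = 0
  disc = (17/25)² − 4·(1/2)·(-161/800) = 8649/10000 ; √disc = 93/100
  v_R = (−(17/25) + 93/100) / (2·(1/2)) = 1/4 m/s
check:
T_s = v_R/a_R = (1/4)/1 = 0.2500 s
reaction-phase robot travel = 0.2500·0.0800 = 0.0200 m
braking distance = 0.2500²/(2·1.0000) = 0.0312 m
human closes 0.6000·0.3300 = 0.1980 m
margins: 0.0400+0.0150+0.0000 = 0.0550 m
sum ≈ 0.0200+0.0312+0.1980+0.0550 ≈ 0.3043 m = S ✓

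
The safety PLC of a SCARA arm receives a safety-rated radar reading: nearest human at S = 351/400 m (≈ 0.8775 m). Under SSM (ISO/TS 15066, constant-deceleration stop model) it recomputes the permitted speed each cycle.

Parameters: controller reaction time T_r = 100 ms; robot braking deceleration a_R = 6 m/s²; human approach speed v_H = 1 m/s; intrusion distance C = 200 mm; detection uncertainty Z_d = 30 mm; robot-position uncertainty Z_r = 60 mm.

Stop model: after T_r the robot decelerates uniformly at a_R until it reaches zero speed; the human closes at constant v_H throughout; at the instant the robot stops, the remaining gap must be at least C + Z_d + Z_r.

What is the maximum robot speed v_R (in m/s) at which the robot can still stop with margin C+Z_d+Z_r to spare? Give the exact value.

v_R_max = 13/10 m/s = 1.3000 m/s

at the boundary: (1/12)·v² + (4/15)·v + (-39/80) = 0
  disc = (4/15)² − 4·(1/12)·(-39/80) = 841/3600 ; √disc = 29/60
  v_R = (−(4/15) + 29/60) / (2·(1/12)) = 13/10 m/s
check:
braking lasts T_s = (13/10)/6 = 0.2167 s
reaction-phase robot travel = 1.3000·0.1000 = 0.1300 m
robot under decel: 1.3000²/(2·6.0000) = 0.1408 m
human closes 1.0000·0.3167 = 0.3167 m
residual clearance needed = 0.2000+0.0300+0.0600 = 0.2900 m
sum ≈ 0.1300+0.1408+0.3167+0.2900 ≈ 0.8775 m = S ✓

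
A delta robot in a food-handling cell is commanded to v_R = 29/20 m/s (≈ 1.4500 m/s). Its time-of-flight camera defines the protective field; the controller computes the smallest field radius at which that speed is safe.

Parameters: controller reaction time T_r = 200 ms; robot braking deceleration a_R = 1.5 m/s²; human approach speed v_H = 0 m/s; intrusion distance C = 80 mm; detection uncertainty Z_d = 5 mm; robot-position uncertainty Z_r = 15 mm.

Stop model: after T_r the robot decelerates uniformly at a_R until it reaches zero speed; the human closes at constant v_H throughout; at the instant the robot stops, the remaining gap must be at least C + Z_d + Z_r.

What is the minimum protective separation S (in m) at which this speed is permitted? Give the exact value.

S_min = 1309/1200 m = 1.0908 m

stop time T_s = (29/20)/(3/2) = 0.9667 s
reaction-phase robot travel = 1.4500·0.2000 = 0.2900 m
robot under decel: 1.4500²/(2·1.5000) = 0.7008 m
human closes 0.0000·1.1667 = 0.0000 m
residual clearance needed = 0.0800+0.0050+0.0150 = 0.1000 m
S_min ≈ 0.2900+0.7008+0.0000+0.1000  ⇒  S_min = 1309/1200 m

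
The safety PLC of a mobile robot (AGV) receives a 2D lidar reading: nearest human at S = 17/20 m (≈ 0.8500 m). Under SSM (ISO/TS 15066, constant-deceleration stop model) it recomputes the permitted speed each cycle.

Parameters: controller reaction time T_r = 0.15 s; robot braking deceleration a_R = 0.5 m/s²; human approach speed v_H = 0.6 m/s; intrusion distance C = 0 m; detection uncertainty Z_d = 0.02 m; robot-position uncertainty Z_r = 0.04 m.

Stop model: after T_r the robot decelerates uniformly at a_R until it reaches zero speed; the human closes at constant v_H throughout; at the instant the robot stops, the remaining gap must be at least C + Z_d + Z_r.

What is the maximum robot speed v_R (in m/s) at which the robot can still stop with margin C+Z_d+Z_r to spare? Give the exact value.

at the boundary: (1)·v² + (27/20)·v + (-7/10) = 0
  disc = (27/20)² − 4·(1)·(-7/10) = 1849/400 ; √disc = 43/20
  v_R = (−(27/20) + 43/20) / (2·(1)) = 2/5 m/s
check:
stop time T_s = (2/5)/(1/2) = 0.8000 s
robot in T_r: 0.4000·0.1500 = 0.0600 m
robot covers 0.4000·0.8000 − ½·0.5000·0.8000² = 0.1600 m while stopping
human closes 0.6000·0.9500 = 0.5700 m
C+Z_d+Z_r = 0.0000+0.0200+0.0400 = 0.0600 m
sum ≈ 0.0600+0.1600+0.5700+0.0600 ≈ 0.8500 m = S ✓

v_R_max = 2/5 m/s = 0.4000 m/s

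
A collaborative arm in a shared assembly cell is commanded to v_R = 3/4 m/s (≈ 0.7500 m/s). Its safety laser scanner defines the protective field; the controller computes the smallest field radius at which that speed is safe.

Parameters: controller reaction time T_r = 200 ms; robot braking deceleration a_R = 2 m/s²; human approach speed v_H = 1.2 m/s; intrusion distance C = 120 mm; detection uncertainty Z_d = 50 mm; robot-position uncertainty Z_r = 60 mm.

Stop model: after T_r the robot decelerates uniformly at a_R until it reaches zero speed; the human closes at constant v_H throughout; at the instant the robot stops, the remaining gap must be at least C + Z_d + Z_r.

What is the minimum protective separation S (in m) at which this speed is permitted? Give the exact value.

T_s = v_R/a_R = (3/4)/2 = 0.3750 s
robot in T_r: 0.7500·0.2000 = 0.1500 m
robot under decel: 0.7500²/(2·2.0000) = 0.1406 m
human over T_r+T_s: 1.2000·(0.2000+0.3750) = 0.6900 m
residual clearance needed = 0.1200+0.0500+0.0600 = 0.2300 m
S_min ≈ 0.1500+0.1406+0.6900+0.2300  ⇒  S_min = 1937/1600 m

S_min = 1937/1600 m = 1.2106 m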